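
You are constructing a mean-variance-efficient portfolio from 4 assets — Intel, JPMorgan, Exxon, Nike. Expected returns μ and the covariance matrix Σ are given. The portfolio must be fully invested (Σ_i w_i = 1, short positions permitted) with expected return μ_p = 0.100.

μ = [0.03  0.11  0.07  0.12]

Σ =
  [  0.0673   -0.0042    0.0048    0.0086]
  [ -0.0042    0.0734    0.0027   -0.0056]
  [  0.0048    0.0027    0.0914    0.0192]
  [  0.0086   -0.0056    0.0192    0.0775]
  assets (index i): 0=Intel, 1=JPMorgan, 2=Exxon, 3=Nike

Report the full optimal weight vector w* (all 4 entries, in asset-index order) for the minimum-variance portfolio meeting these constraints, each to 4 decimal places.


p=Σ⁻¹μ = [0.3236  1.6204  0.3784  1.5358]
q=Σ⁻¹𝟙 = [13.9026  14.9483  7.5487  10.5705]
a=μᵀp=0.398740  b=𝟙ᵀp=3.858258  c=𝟙ᵀq=46.970065  D=ac−b²=3.842678
λ₁=(c·0.100−b)/D = (46.970065·0.100−3.858258)/3.842678 = 0.218272
λ₂=(a−b·0.100)/D = (0.398740−3.858258·0.100)/3.842678 = 0.003361
w* = 0.218272·p + 0.003361·q:
  w_0 = 0.218272·0.3236 + 0.003361·13.9026 = 0.1174  (Intel)
  w_1 = 0.218272·1.6204 + 0.003361·14.9483 = 0.4039  (JPMorgan)
  w_2 = 0.218272·0.3784 + 0.003361·7.5487 = 0.1080  (Exxon)
  w_3 = 0.218272·1.5358 + 0.003361·10.5705 = 0.3708  (Nike)
Σw_i=1.0000  μᵀw=0.1000
σ²=wᵀΣw=λ₁·μ_p+λ₂ = 0.218272·0.100 + 0.003361 = 0.025188 ≈ 0.0252

0.1174  0.4039  0.1080  0.3708


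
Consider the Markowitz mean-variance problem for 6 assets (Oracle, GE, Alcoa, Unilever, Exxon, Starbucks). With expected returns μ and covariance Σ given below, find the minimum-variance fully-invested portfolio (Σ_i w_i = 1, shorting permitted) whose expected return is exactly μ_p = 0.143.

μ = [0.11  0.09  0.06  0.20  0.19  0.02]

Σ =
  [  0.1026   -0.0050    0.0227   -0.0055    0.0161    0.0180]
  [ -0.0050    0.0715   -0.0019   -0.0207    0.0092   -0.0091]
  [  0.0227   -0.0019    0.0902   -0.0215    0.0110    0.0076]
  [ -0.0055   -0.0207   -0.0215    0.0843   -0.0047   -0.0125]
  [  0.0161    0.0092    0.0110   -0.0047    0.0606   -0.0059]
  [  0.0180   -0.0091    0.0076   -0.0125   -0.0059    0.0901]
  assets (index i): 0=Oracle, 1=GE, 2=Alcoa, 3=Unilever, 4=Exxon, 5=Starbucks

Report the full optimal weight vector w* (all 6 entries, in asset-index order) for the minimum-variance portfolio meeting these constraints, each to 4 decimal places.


0.0495  0.1935  0.0922  0.3177  0.2596  0.0875

p=Σ⁻¹μ = [0.5350  2.0711  0.9733  3.4584  2.8588  0.9092]
q=Σ⁻¹𝟙 = [4.4131  21.8730  13.2529  23.9189  12.9647  15.4757]
a=μᵀp=1.556683  b=𝟙ᵀp=10.805770  c=𝟙ᵀq=91.898322  D=ac−b²=26.291856
λ₁=(c·0.143−b)/D = (91.898322·0.143−10.805770)/26.291856 = 0.088837
λ₂=(a−b·0.143)/D = (1.556683−10.805770·0.143)/26.291856 = 0.000436
w* = 0.088837·p + 0.000436·q:
  w_0 = 0.088837·0.5350 + 0.000436·4.4131 = 0.0495  (Oracle)
  w_1 = 0.088837·2.0711 + 0.000436·21.8730 = 0.1935  (GE)
  w_2 = 0.088837·0.9733 + 0.000436·13.2529 = 0.0922  (Alcoa)
  w_3 = 0.088837·3.4584 + 0.000436·23.9189 = 0.3177  (Unilever)
  w_4 = 0.088837·2.8588 + 0.000436·12.9647 = 0.2596  (Exxon)
  w_5 = 0.088837·0.9092 + 0.000436·15.4757 = 0.0875  (Starbucks)
Σw_i=1.0000  μᵀw=0.1430
σ²=wᵀΣw=λ₁·μ_p+λ₂ = 0.088837·0.143 + 0.000436 = 0.013139 ≈ 0.0131


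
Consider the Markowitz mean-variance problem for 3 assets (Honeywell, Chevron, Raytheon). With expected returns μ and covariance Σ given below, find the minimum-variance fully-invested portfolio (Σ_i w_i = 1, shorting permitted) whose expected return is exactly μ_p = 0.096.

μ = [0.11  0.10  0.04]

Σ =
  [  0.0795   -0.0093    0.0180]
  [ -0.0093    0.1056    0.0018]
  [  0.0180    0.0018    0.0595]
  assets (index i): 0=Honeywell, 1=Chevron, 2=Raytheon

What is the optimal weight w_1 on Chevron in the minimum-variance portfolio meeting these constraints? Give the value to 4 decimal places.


0.3698

u=Σ⁻¹μ = [1.4646  1.0726  0.1968]
v=Σ⁻¹𝟙 = [10.7734  10.1928  13.2392]
a=μᵀu=0.276233  b=𝟙ᵀu=2.733928  c=𝟙ᵀv=34.205439  D=ac−b²=1.974314
λ₁=(c·0.096−b)/D = (34.205439·0.096−2.733928)/1.974314 = 0.278474
λ₂=(a−b·0.096)/D = (0.276233−2.733928·0.096)/1.974314 = 0.006978
w* = 0.278474·u + 0.006978·v:
  w_0 = 0.278474·1.4646 + 0.006978·10.7734 = 0.4830  (Honeywell)
  w_1 = 0.278474·1.0726 + 0.006978·10.1928 = 0.3698  (Chevron)
  w_2 = 0.278474·0.1968 + 0.006978·13.2392 = 0.1472  (Raytheon)
Σw_i=1.0000  μᵀw=0.0960
σ²=wᵀΣw=λ₁·μ_p+λ₂ = 0.278474·0.096 + 0.006978 = 0.033711 ≈ 0.0337


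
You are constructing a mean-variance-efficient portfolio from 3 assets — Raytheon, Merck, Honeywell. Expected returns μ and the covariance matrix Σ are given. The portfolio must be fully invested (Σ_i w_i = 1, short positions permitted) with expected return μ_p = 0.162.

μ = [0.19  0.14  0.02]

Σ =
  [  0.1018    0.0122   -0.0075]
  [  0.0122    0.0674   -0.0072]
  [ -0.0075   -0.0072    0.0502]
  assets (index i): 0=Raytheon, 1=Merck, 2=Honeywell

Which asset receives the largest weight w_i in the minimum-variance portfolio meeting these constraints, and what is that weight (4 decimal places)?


Raytheon (0.4986)

u=Σ⁻¹μ = [1.7107  1.8660  0.9216]
v=Σ⁻¹𝟙 = [9.6923  15.6042  23.6064]
a=μᵀu=0.604695  b=𝟙ᵀu=4.498249  c=𝟙ᵀv=48.902887  D=ac−b²=9.337105
λ₁=(c·0.162−b)/D = (48.902887·0.162−4.498249)/9.337105 = 0.366711
λ₂=(a−b·0.162)/D = (0.604695−4.498249·0.162)/9.337105 = -0.013283
w* = 0.366711·u + -0.013283·v:
  w_0 = 0.366711·1.7107 + -0.013283·9.6923 = 0.4986  (Raytheon)
  w_1 = 0.366711·1.8660 + -0.013283·15.6042 = 0.4770  (Merck)
  w_2 = 0.366711·0.9216 + -0.013283·23.6064 = 0.0244  (Honeywell)
Σw_i=1.0000  μᵀw=0.1620
σ²=wᵀΣw=λ₁·μ_p+λ₂ = 0.366711·0.162 + -0.013283 = 0.046125 ≈ 0.0461


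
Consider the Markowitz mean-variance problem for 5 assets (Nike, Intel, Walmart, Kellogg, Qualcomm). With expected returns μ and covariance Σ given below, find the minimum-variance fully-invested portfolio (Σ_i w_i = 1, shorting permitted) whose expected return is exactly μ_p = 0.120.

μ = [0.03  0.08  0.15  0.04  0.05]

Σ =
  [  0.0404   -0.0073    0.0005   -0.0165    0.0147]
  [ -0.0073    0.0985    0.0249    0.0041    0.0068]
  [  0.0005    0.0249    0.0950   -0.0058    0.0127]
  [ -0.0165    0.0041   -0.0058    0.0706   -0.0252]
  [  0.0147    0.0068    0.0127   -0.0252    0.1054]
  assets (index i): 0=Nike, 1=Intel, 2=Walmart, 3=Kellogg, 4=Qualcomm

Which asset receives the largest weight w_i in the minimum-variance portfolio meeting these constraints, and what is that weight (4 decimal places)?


Walmart (0.6899)

u=Σ⁻¹μ = [1.1018  0.4535  1.4695  1.0488  0.3651]
v=Σ⁻¹𝟙 = [33.2245  8.7989  8.3469  25.4465  9.3645]
a=μᵀu=0.349969  b=𝟙ᵀu=4.438767  c=𝟙ᵀv=85.181269  D=ac−b²=10.108163
λ₁=(c·0.120−b)/D = (85.181269·0.120−4.438767)/10.108163 = 0.572110
λ₂=(a−b·0.120)/D = (0.349969−4.438767·0.120)/10.108163 = -0.018073
w* = 0.572110·u + -0.018073·v:
  w_0 = 0.572110·1.1018 + -0.018073·33.2245 = 0.0299  (Nike)
  w_1 = 0.572110·0.4535 + -0.018073·8.7989 = 0.1004  (Intel)
  w_2 = 0.572110·1.4695 + -0.018073·8.3469 = 0.6899  (Walmart)
  w_3 = 0.572110·1.0488 + -0.018073·25.4465 = 0.1401  (Kellogg)
  w_4 = 0.572110·0.3651 + -0.018073·9.3645 = 0.0397  (Qualcomm)
Σw_i=1.0000  μᵀw=0.1200
σ²=wᵀΣw=λ₁·μ_p+λ₂ = 0.572110·0.120 + -0.018073 = 0.050580 ≈ 0.0506


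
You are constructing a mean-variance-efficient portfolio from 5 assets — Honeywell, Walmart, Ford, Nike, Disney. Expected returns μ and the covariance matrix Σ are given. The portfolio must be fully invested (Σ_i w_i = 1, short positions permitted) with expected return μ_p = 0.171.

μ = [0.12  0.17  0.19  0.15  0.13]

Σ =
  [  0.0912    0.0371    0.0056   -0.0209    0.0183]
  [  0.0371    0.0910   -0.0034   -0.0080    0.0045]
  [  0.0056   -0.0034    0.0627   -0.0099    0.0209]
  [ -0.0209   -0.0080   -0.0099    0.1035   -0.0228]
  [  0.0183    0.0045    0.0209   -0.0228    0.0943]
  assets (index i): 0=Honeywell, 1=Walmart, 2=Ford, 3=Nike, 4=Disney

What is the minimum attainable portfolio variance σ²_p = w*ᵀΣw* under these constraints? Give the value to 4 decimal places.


x=Σ⁻¹μ = [0.6844  1.8519  3.0857  2.2499  1.0175]
y=Σ⁻¹𝟙 = [8.0257  9.1959  15.1746  15.4216  8.9736]
a=μᵀx=1.452988  b=𝟙ᵀx=8.889373  c=𝟙ᵀy=56.791428  D=ac−b²=3.496325
λ₁=(c·0.171−b)/D = (56.791428·0.171−8.889373)/3.496325 = 0.235093
λ₂=(a−b·0.171)/D = (1.452988−8.889373·0.171)/3.496325 = -0.019190
w* = 0.235093·x + -0.019190·y:
  w_0 = 0.235093·0.6844 + -0.019190·8.0257 = 0.0069  (Honeywell)
  w_1 = 0.235093·1.8519 + -0.019190·9.1959 = 0.2589  (Walmart)
  w_2 = 0.235093·3.0857 + -0.019190·15.1746 = 0.4342  (Ford)
  w_3 = 0.235093·2.2499 + -0.019190·15.4216 = 0.2330  (Nike)
  w_4 = 0.235093·1.0175 + -0.019190·8.9736 = 0.0670  (Disney)
Σw_i=1.0000  μᵀw=0.1710
σ²=wᵀΣw=λ₁·μ_p+λ₂ = 0.235093·0.171 + -0.019190 = 0.021011 ≈ 0.0210

0.0210


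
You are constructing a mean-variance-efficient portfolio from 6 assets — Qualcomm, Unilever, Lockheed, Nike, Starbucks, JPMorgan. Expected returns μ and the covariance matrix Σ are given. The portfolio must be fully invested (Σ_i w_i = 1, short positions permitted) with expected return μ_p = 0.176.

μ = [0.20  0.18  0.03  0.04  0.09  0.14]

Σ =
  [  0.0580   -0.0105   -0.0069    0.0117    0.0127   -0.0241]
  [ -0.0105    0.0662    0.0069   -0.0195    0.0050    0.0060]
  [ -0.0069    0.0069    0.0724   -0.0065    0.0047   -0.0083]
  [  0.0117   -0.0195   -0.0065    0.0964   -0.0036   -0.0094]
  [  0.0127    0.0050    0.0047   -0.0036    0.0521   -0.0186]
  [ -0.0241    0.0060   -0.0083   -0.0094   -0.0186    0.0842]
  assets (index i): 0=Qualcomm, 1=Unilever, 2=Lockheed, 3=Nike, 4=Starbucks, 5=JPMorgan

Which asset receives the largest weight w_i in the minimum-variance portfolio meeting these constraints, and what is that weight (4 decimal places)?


Qualcomm (0.4468)

x=Σ⁻¹μ = [5.0819  3.2830  0.9667  0.9076  1.3556  3.3794]
y=Σ⁻¹𝟙 = [25.9026  18.0541  17.6100  15.3291  19.8406  25.8340]
a=μᵀx=2.267737  b=𝟙ᵀx=14.974118  c=𝟙ᵀy=122.570311  D=ac−b²=53.732990
λ₁=(c·0.176−b)/D = (122.570311·0.176−14.974118)/53.732990 = 0.122797
λ₂=(a−b·0.176)/D = (2.267737−14.974118·0.176)/53.732990 = -0.006843
w* = 0.122797·x + -0.006843·y:
  w_0 = 0.122797·5.0819 + -0.006843·25.9026 = 0.4468  (Qualcomm)
  w_1 = 0.122797·3.2830 + -0.006843·18.0541 = 0.2796  (Unilever)
  w_2 = 0.122797·0.9667 + -0.006843·17.6100 = -0.0018  (Lockheed)
  w_3 = 0.122797·0.9076 + -0.006843·15.3291 = 0.0065  (Nike)
  w_4 = 0.122797·1.3556 + -0.006843·19.8406 = 0.0307  (Starbucks)
  w_5 = 0.122797·3.3794 + -0.006843·25.8340 = 0.2382  (JPMorgan)
Σw_i=1.0000  μᵀw=0.1760
σ²=wᵀΣw=λ₁·μ_p+λ₂ = 0.122797·0.176 + -0.006843 = 0.014769 ≈ 0.0148


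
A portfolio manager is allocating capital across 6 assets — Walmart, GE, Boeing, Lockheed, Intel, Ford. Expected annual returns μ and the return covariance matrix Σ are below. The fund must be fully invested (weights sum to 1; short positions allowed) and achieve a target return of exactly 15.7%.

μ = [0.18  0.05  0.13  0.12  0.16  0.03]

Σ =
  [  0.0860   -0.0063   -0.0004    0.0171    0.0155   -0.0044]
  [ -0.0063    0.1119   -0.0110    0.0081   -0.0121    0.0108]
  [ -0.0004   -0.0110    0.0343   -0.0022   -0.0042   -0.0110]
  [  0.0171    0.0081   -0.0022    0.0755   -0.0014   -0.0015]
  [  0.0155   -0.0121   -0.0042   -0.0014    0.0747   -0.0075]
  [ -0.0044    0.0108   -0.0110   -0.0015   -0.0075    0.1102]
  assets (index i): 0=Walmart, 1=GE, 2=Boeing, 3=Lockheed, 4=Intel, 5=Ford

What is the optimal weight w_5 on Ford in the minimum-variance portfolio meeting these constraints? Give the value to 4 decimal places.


-0.0671

g=Σ⁻¹μ = [1.5477  1.0833  4.8171  1.3248  2.3811  0.8888]
h=Σ⁻¹𝟙 = [7.9236  13.1430  40.7343  11.8253  17.7427  13.5373]
a=μᵀg=1.525598  b=𝟙ᵀg=12.042853  c=𝟙ᵀh=104.906185  D=ac−b²=15.014394
λ₁=(c·0.157−b)/D = (104.906185·0.157−12.042853)/15.014394 = 0.294878
λ₂=(a−b·0.157)/D = (1.525598−12.042853·0.157)/15.014394 = -0.024319
w* = 0.294878·g + -0.024319·h:
  w_0 = 0.294878·1.5477 + -0.024319·7.9236 = 0.2637  (Walmart)
  w_1 = 0.294878·1.0833 + -0.024319·13.1430 = -0.0002  (GE)
  w_2 = 0.294878·4.8171 + -0.024319·40.7343 = 0.4299  (Boeing)
  w_3 = 0.294878·1.3248 + -0.024319·11.8253 = 0.1031  (Lockheed)
  w_4 = 0.294878·2.3811 + -0.024319·17.7427 = 0.2707  (Intel)
  w_5 = 0.294878·0.8888 + -0.024319·13.5373 = -0.0671  (Ford)
Σw_i=1.0000  μᵀw=0.1570
σ²=wᵀΣw=λ₁·μ_p+λ₂ = 0.294878·0.157 + -0.024319 = 0.021977 ≈ 0.0220


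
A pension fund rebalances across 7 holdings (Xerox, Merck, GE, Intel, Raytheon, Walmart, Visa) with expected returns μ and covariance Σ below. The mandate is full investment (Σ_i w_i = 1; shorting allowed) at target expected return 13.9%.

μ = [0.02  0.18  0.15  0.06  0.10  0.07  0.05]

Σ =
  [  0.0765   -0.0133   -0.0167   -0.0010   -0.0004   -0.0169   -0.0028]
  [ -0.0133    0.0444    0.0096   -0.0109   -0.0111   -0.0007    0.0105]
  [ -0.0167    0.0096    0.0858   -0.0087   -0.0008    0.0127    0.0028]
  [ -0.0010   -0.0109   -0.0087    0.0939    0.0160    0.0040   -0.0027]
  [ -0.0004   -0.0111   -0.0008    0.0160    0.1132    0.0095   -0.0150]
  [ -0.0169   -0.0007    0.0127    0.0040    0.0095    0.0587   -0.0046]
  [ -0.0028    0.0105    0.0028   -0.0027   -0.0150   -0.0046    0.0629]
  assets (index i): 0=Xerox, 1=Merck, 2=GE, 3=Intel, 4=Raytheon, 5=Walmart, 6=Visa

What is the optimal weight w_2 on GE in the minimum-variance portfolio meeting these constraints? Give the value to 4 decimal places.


p=Σ⁻¹μ = [1.7056  4.7240  1.4848  1.1065  1.1637  1.1885  0.4281]
q=Σ⁻¹𝟙 = [26.2945  30.3844  11.1488  13.2660  10.4647  21.2218  16.1173]
a=μᵀp=1.394515  b=𝟙ᵀp=11.801220  c=𝟙ᵀq=128.897400  D=ac−b²=40.480635
λ₁=(c·0.139−b)/D = (128.897400·0.139−11.801220)/40.480635 = 0.151073
λ₂=(a−b·0.139)/D = (1.394515−11.801220·0.139)/40.480635 = -0.006073
w* = 0.151073·p + -0.006073·q:
  w_0 = 0.151073·1.7056 + -0.006073·26.2945 = 0.0980  (Xerox)
  w_1 = 0.151073·4.7240 + -0.006073·30.3844 = 0.5291  (Merck)
  w_2 = 0.151073·1.4848 + -0.006073·11.1488 = 0.1566  (GE)
  w_3 = 0.151073·1.1065 + -0.006073·13.2660 = 0.0866  (Intel)
  w_4 = 0.151073·1.1637 + -0.006073·10.4647 = 0.1123  (Raytheon)
  w_5 = 0.151073·1.1885 + -0.006073·21.2218 = 0.0507  (Walmart)
  w_6 = 0.151073·0.4281 + -0.006073·16.1173 = -0.0332  (Visa)
Σw_i=1.0000  μᵀw=0.1390
σ²=wᵀΣw=λ₁·μ_p+λ₂ = 0.151073·0.139 + -0.006073 = 0.014926 ≈ 0.0149

0.1566


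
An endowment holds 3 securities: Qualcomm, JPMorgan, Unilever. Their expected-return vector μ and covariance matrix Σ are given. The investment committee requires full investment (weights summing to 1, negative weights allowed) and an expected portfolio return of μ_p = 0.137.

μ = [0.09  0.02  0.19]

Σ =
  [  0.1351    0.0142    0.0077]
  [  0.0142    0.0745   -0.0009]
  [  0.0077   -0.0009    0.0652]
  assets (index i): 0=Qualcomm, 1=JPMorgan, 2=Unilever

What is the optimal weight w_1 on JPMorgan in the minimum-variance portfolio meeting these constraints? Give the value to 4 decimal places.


g=Σ⁻¹μ = [0.4809  0.2113  2.8602]
h=Σ⁻¹𝟙 = [5.2280  12.6063  14.8940]
a=μᵀg=0.590955  b=𝟙ᵀg=3.552511  c=𝟙ᵀh=32.728310  D=ac−b²=6.720628
λ₁=(c·0.137−b)/D = (32.728310·0.137−3.552511)/6.720628 = 0.138569
λ₂=(a−b·0.137)/D = (0.590955−3.552511·0.137)/6.720628 = 0.015514
w* = 0.138569·g + 0.015514·h:
  w_0 = 0.138569·0.4809 + 0.015514·5.2280 = 0.1477  (Qualcomm)
  w_1 = 0.138569·0.2113 + 0.015514·12.6063 = 0.2249  (JPMorgan)
  w_2 = 0.138569·2.8602 + 0.015514·14.8940 = 0.6274  (Unilever)
Σw_i=1.0000  μᵀw=0.1370
σ²=wᵀΣw=λ₁·μ_p+λ₂ = 0.138569·0.137 + 0.015514 = 0.034497 ≈ 0.0345

0.2249


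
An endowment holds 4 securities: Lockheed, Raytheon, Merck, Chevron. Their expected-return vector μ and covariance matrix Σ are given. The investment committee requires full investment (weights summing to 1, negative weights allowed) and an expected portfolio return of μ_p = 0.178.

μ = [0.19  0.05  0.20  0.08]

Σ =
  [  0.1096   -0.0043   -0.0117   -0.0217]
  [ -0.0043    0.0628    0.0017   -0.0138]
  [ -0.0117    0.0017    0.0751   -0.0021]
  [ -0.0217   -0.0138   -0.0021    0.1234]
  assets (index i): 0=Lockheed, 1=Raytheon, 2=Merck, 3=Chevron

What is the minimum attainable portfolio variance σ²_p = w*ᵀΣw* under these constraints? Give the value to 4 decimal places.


u=Σ⁻¹μ = [2.3487  1.1475  3.0378  1.2413]
v=Σ⁻¹𝟙 = [14.1063  19.3301  15.4394  13.0088]
a=μᵀu=1.210480  b=𝟙ᵀu=7.775295  c=𝟙ᵀv=61.884655  D=ac−b²=14.454963
λ₁=(c·0.178−b)/D = (61.884655·0.178−7.775295)/14.454963 = 0.224157
λ₂=(a−b·0.178)/D = (1.210480−7.775295·0.178)/14.454963 = -0.012004
w* = 0.224157·u + -0.012004·v:
  w_0 = 0.224157·2.3487 + -0.012004·14.1063 = 0.3571  (Lockheed)
  w_1 = 0.224157·1.1475 + -0.012004·19.3301 = 0.0252  (Raytheon)
  w_2 = 0.224157·3.0378 + -0.012004·15.4394 = 0.4956  (Merck)
  w_3 = 0.224157·1.2413 + -0.012004·13.0088 = 0.1221  (Chevron)
Σw_i=1.0000  μᵀw=0.1780
σ²=wᵀΣw=λ₁·μ_p+λ₂ = 0.224157·0.178 + -0.012004 = 0.027896 ≈ 0.0279

0.0279


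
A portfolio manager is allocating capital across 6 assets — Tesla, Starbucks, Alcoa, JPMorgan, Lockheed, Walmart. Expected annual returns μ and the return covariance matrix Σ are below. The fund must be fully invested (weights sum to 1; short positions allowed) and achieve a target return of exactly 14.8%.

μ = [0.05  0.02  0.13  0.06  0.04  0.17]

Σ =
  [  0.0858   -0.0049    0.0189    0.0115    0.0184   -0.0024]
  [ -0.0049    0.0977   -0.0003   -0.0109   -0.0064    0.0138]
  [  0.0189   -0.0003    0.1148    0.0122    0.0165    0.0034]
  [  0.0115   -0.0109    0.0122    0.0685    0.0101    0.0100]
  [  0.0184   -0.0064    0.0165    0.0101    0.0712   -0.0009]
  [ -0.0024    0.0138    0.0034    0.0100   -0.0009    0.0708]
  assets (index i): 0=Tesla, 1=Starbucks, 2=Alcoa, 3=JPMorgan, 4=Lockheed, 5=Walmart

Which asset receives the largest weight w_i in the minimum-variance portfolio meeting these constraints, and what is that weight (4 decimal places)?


x=Σ⁻¹μ = [0.3507  -0.0613  0.9428  0.2616  0.2397  2.3458]
y=Σ⁻¹𝟙 = [7.8524  11.0840  4.4339  11.1571  10.5355  10.5752]
a=μᵀx=0.562939  b=𝟙ᵀx=4.079325  c=𝟙ᵀy=55.637991  D=ac−b²=14.679902
λ₁=(c·0.148−b)/D = (55.637991·0.148−4.079325)/14.679902 = 0.283047
λ₂=(a−b·0.148)/D = (0.562939−4.079325·0.148)/14.679902 = -0.002779
w* = 0.283047·x + -0.002779·y:
  w_0 = 0.283047·0.3507 + -0.002779·7.8524 = 0.0774  (Tesla)
  w_1 = 0.283047·-0.0613 + -0.002779·11.0840 = -0.0481  (Starbucks)
  w_2 = 0.283047·0.9428 + -0.002779·4.4339 = 0.2545  (Alcoa)
  w_3 = 0.283047·0.2616 + -0.002779·11.1571 = 0.0430  (JPMorgan)
  w_4 = 0.283047·0.2397 + -0.002779·10.5355 = 0.0386  (Lockheed)
  w_5 = 0.283047·2.3458 + -0.002779·10.5752 = 0.6346  (Walmart)
Σw_i=1.0000  μᵀw=0.1480
σ²=wᵀΣw=λ₁·μ_p+λ₂ = 0.283047·0.148 + -0.002779 = 0.039112 ≈ 0.0391

Walmart (0.6346)


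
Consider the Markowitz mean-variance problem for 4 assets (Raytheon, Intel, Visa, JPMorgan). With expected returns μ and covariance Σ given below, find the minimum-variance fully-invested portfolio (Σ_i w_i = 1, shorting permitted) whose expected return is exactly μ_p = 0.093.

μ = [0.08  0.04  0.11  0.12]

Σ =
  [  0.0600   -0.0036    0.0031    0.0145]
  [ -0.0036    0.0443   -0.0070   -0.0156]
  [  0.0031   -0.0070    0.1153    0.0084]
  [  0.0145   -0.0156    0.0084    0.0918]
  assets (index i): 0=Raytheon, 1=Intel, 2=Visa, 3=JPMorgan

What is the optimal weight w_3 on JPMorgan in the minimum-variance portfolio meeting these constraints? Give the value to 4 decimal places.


0.3490

g=Σ⁻¹μ = [1.0609  1.6029  0.9261  1.3273]
h=Σ⁻¹𝟙 = [14.8950  29.7205  9.1477  12.7540]
a=μᵀg=0.410132  b=𝟙ᵀg=4.917161  c=𝟙ᵀh=66.517356  D=ac−b²=3.102422
λ₁=(c·0.093−b)/D = (66.517356·0.093−4.917161)/3.102422 = 0.409020
λ₂=(a−b·0.093)/D = (0.410132−4.917161·0.093)/3.102422 = -0.015202
w* = 0.409020·g + -0.015202·h:
  w_0 = 0.409020·1.0609 + -0.015202·14.8950 = 0.2075  (Raytheon)
  w_1 = 0.409020·1.6029 + -0.015202·29.7205 = 0.2038  (Intel)
  w_2 = 0.409020·0.9261 + -0.015202·9.1477 = 0.2397  (Visa)
  w_3 = 0.409020·1.3273 + -0.015202·12.7540 = 0.3490  (JPMorgan)
Σw_i=1.0000  μᵀw=0.0930
σ²=wᵀΣw=λ₁·μ_p+λ₂ = 0.409020·0.093 + -0.015202 = 0.022837 ≈ 0.0228


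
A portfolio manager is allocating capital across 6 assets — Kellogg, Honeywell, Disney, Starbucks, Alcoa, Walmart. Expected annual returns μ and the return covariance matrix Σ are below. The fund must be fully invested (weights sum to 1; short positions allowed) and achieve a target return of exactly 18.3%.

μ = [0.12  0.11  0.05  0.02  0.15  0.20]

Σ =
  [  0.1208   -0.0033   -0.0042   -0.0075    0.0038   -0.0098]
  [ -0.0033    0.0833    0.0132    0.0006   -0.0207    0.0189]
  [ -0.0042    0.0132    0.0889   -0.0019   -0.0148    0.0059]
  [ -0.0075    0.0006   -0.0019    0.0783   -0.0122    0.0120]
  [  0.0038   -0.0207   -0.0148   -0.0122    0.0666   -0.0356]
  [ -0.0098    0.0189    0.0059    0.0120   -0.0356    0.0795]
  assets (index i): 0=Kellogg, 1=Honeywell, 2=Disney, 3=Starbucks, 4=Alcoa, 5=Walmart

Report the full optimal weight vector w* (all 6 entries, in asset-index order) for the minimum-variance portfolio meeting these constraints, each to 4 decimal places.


g=Σ⁻¹μ = [1.3048  1.5150  1.0090  0.5350  5.4243  4.5897]
h=Σ⁻¹𝟙 = [10.9396  13.9356  14.7460  16.2841  37.8063  23.9914]
a=μᵀg=2.115970  b=𝟙ᵀg=14.377873  c=𝟙ᵀh=117.702951  D=ac−b²=42.332660
λ₁=(c·0.183−b)/D = (117.702951·0.183−14.377873)/42.332660 = 0.169178
λ₂=(a−b·0.183)/D = (2.115970−14.377873·0.183)/42.332660 = -0.012170
w* = 0.169178·g + -0.012170·h:
  w_0 = 0.169178·1.3048 + -0.012170·10.9396 = 0.0876  (Kellogg)
  w_1 = 0.169178·1.5150 + -0.012170·13.9356 = 0.0867  (Honeywell)
  w_2 = 0.169178·1.0090 + -0.012170·14.7460 = -0.0088  (Disney)
  w_3 = 0.169178·0.5350 + -0.012170·16.2841 = -0.1077  (Starbucks)
  w_4 = 0.169178·5.4243 + -0.012170·37.8063 = 0.4576  (Alcoa)
  w_5 = 0.169178·4.5897 + -0.012170·23.9914 = 0.4845  (Walmart)
Σw_i=1.0000  μᵀw=0.1830
σ²=wᵀΣw=λ₁·μ_p+λ₂ = 0.169178·0.183 + -0.012170 = 0.018790 ≈ 0.0188

0.0876  0.0867  -0.0088  -0.1077  0.4576  0.4845


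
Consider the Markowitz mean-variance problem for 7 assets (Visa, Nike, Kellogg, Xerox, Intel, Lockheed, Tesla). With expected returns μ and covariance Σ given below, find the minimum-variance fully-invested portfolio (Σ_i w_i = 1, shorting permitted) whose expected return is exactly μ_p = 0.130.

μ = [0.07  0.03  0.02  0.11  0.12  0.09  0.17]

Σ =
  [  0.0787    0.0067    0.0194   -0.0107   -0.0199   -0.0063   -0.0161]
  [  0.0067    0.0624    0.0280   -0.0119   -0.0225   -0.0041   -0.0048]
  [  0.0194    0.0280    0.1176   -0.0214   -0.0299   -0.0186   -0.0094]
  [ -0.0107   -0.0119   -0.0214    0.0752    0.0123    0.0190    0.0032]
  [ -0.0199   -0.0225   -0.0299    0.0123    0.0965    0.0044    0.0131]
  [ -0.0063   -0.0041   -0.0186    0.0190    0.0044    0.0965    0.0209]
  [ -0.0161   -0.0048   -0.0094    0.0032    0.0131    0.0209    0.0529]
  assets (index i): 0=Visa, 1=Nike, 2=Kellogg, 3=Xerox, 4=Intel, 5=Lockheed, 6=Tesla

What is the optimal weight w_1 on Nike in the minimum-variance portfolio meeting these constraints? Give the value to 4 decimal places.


0.0359

g=Σ⁻¹μ = [1.9707  1.1274  0.5239  1.6824  1.3770  0.0479  3.5471]
h=Σ⁻¹𝟙 = [19.8388  20.7056  10.4011  17.1806  17.1882  5.8111  21.0769]
a=μᵀg=1.139872  b=𝟙ᵀg=10.276435  c=𝟙ᵀh=112.202396  D=ac−b²=22.291202
λ₁=(c·0.130−b)/D = (112.202396·0.130−10.276435)/22.291202 = 0.193344
λ₂=(a−b·0.130)/D = (1.139872−10.276435·0.130)/22.291202 = -0.008796
w* = 0.193344·g + -0.008796·h:
  w_0 = 0.193344·1.9707 + -0.008796·19.8388 = 0.2065  (Visa)
  w_1 = 0.193344·1.1274 + -0.008796·20.7056 = 0.0359  (Nike)
  w_2 = 0.193344·0.5239 + -0.008796·10.4011 = 0.0098  (Kellogg)
  w_3 = 0.193344·1.6824 + -0.008796·17.1806 = 0.1742  (Xerox)
  w_4 = 0.193344·1.3770 + -0.008796·17.1882 = 0.1150  (Intel)
  w_5 = 0.193344·0.0479 + -0.008796·5.8111 = -0.0418  (Lockheed)
  w_6 = 0.193344·3.5471 + -0.008796·21.0769 = 0.5004  (Tesla)
Σw_i=1.0000  μᵀw=0.1300
σ²=wᵀΣw=λ₁·μ_p+λ₂ = 0.193344·0.130 + -0.008796 = 0.016339 ≈ 0.0163


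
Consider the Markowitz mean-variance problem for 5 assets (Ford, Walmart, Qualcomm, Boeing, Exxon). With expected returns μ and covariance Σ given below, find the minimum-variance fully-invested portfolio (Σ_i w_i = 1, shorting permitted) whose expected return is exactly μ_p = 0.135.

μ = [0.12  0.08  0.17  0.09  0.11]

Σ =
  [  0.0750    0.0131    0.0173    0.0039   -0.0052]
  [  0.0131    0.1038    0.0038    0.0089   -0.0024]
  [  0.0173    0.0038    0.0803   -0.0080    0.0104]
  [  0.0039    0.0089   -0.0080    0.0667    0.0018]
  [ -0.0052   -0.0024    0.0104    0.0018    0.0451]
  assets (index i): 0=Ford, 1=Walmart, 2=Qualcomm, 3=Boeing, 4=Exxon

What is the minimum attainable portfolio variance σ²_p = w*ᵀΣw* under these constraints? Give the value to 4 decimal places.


0.0253

p=Σ⁻¹μ = [1.2036  0.4904  1.6901  1.3579  2.1600]
q=Σ⁻¹𝟙 = [10.8936  7.2611  8.3763  13.8156  21.3324]
a=μᵀp=0.830796  b=𝟙ᵀp=6.902060  c=𝟙ᵀq=61.679019  D=ac−b²=3.604223
λ₁=(c·0.135−b)/D = (61.679019·0.135−6.902060)/3.604223 = 0.395261
λ₂=(a−b·0.135)/D = (0.830796−6.902060·0.135)/3.604223 = -0.028018
w* = 0.395261·p + -0.028018·q:
  w_0 = 0.395261·1.2036 + -0.028018·10.8936 = 0.1705  (Ford)
  w_1 = 0.395261·0.4904 + -0.028018·7.2611 = -0.0096  (Walmart)
  w_2 = 0.395261·1.6901 + -0.028018·8.3763 = 0.4333  (Qualcomm)
  w_3 = 0.395261·1.3579 + -0.028018·13.8156 = 0.1496  (Boeing)
  w_4 = 0.395261·2.1600 + -0.028018·21.3324 = 0.2561  (Exxon)
Σw_i=1.0000  μᵀw=0.1350
σ²=wᵀΣw=λ₁·μ_p+λ₂ = 0.395261·0.135 + -0.028018 = 0.025342 ≈ 0.0253


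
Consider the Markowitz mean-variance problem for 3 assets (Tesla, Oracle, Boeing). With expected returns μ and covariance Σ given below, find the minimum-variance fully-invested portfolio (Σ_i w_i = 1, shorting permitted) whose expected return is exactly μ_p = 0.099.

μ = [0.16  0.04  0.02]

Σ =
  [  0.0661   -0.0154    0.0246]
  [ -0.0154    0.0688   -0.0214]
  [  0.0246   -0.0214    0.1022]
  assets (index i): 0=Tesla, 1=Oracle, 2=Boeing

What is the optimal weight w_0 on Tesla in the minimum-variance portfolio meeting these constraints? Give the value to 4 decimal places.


0.5086

g=Σ⁻¹μ = [2.7710  1.1285  -0.2350]
h=Σ⁻¹𝟙 = [16.2610  21.3942  10.3504]
a=μᵀg=0.483795  b=𝟙ᵀg=3.664528  c=𝟙ᵀh=48.005561  D=ac−b²=9.796090
λ₁=(c·0.099−b)/D = (48.005561·0.099−3.664528)/9.796090 = 0.111067
λ₂=(a−b·0.099)/D = (0.483795−3.664528·0.099)/9.796090 = 0.012353
w* = 0.111067·g + 0.012353·h:
  w_0 = 0.111067·2.7710 + 0.012353·16.2610 = 0.5086  (Tesla)
  w_1 = 0.111067·1.1285 + 0.012353·21.3942 = 0.3896  (Oracle)
  w_2 = 0.111067·-0.2350 + 0.012353·10.3504 = 0.1018  (Boeing)
Σw_i=1.0000  μᵀw=0.0990
σ²=wᵀΣw=λ₁·μ_p+λ₂ = 0.111067·0.099 + 0.012353 = 0.023348 ≈ 0.0233


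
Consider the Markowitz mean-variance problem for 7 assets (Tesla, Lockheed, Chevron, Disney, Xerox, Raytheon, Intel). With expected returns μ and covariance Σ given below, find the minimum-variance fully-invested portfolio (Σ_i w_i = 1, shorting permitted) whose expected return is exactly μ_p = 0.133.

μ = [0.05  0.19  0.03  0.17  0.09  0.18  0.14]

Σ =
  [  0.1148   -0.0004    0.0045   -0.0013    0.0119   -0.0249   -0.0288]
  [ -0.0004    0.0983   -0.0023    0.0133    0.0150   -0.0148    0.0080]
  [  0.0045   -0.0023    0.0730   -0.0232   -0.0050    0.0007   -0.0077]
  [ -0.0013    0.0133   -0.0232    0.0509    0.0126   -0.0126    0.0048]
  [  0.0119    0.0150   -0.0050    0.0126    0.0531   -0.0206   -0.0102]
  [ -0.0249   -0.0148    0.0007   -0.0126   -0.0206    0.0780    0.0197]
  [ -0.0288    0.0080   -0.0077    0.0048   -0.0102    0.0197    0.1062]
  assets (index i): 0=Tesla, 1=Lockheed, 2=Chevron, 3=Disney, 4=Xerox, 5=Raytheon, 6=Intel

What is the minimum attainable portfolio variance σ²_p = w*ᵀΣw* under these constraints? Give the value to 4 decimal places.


p=Σ⁻¹μ = [1.3193  1.6485  1.9207  4.2586  1.8189  3.9554  0.9396]
q=Σ⁻¹𝟙 = [14.1882  6.6365  24.8127  29.8396  21.1855  26.1768  10.3933]
a=μᵀp=2.167977  b=𝟙ᵀp=15.861043  c=𝟙ᵀq=133.232676  D=ac−b²=37.272686
λ₁=(c·0.133−b)/D = (133.232676·0.133−15.861043)/37.272686 = 0.049873
λ₂=(a−b·0.133)/D = (2.167977−15.861043·0.133)/37.272686 = 0.001568
w* = 0.049873·p + 0.001568·q:
  w_0 = 0.049873·1.3193 + 0.001568·14.1882 = 0.0881  (Tesla)
  w_1 = 0.049873·1.6485 + 0.001568·6.6365 = 0.0926  (Lockheed)
  w_2 = 0.049873·1.9207 + 0.001568·24.8127 = 0.1347  (Chevron)
  w_3 = 0.049873·4.2586 + 0.001568·29.8396 = 0.2592  (Disney)
  w_4 = 0.049873·1.8189 + 0.001568·21.1855 = 0.1239  (Xerox)
  w_5 = 0.049873·3.9554 + 0.001568·26.1768 = 0.2383  (Raytheon)
  w_6 = 0.049873·0.9396 + 0.001568·10.3933 = 0.0632  (Intel)
Σw_i=1.0000  μᵀw=0.1330
σ²=wᵀΣw=λ₁·μ_p+λ₂ = 0.049873·0.133 + 0.001568 = 0.008202 ≈ 0.0082

0.0082


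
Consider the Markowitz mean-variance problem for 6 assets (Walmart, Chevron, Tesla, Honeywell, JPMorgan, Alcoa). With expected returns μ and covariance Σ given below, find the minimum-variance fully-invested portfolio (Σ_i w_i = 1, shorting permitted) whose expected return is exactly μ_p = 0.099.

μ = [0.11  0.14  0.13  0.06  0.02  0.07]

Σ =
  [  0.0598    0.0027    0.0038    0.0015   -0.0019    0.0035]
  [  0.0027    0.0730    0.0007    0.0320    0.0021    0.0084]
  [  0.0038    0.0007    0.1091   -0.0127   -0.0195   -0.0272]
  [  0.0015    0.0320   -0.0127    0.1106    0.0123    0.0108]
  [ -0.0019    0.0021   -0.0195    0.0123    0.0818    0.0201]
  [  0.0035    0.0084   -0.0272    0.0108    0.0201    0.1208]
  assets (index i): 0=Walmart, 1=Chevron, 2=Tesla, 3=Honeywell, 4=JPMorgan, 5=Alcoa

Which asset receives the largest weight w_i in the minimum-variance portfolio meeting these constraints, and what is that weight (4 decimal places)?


x=Σ⁻¹μ = [1.6478  1.7274  1.3629  0.0699  0.3939  0.6467]
y=Σ⁻¹𝟙 = [15.2757  9.3540  13.3979  5.4984  12.8459  7.5728]
a=μᵀx=0.657605  b=𝟙ᵀx=5.848531  c=𝟙ᵀy=63.944708  D=ac−b²=7.845037
λ₁=(c·0.099−b)/D = (63.944708·0.099−5.848531)/7.845037 = 0.061440
λ₂=(a−b·0.099)/D = (0.657605−5.848531·0.099)/7.845037 = 0.010019
w* = 0.061440·x + 0.010019·y:
  w_0 = 0.061440·1.6478 + 0.010019·15.2757 = 0.2543  (Walmart)
  w_1 = 0.061440·1.7274 + 0.010019·9.3540 = 0.1998  (Chevron)
  w_2 = 0.061440·1.3629 + 0.010019·13.3979 = 0.2180  (Tesla)
  w_3 = 0.061440·0.0699 + 0.010019·5.4984 = 0.0594  (Honeywell)
  w_4 = 0.061440·0.3939 + 0.010019·12.8459 = 0.1529  (JPMorgan)
  w_5 = 0.061440·0.6467 + 0.010019·7.5728 = 0.1156  (Alcoa)
Σw_i=1.0000  μᵀw=0.0990
σ²=wᵀΣw=λ₁·μ_p+λ₂ = 0.061440·0.099 + 0.010019 = 0.016102 ≈ 0.0161

Walmart (0.2543)


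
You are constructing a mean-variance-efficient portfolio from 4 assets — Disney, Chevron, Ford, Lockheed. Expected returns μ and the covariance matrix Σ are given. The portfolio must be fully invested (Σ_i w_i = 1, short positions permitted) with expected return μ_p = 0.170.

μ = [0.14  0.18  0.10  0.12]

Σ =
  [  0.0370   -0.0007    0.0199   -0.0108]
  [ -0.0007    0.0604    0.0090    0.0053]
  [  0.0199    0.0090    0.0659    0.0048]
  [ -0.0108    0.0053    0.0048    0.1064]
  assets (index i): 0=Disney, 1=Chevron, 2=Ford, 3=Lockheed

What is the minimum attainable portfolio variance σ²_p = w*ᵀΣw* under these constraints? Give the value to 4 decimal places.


u=Σ⁻¹μ = [4.4406  2.9542  -0.3323  1.4464]
v=Σ⁻¹𝟙 = [28.7183  15.3571  3.5756  11.3872]
a=μᵀu=1.293774  b=𝟙ᵀu=8.508874  c=𝟙ᵀv=59.038278  D=ac−b²=3.981239
λ₁=(c·0.170−b)/D = (59.038278·0.170−8.508874)/3.981239 = 0.383708
λ₂=(a−b·0.170)/D = (1.293774−8.508874·0.170)/3.981239 = -0.038364
w* = 0.383708·u + -0.038364·v:
  w_0 = 0.383708·4.4406 + -0.038364·28.7183 = 0.6021  (Disney)
  w_1 = 0.383708·2.9542 + -0.038364·15.3571 = 0.5444  (Chevron)
  w_2 = 0.383708·-0.3323 + -0.038364·3.5756 = -0.2647  (Ford)
  w_3 = 0.383708·1.4464 + -0.038364·11.3872 = 0.1181  (Lockheed)
Σw_i=1.0000  μᵀw=0.1700
σ²=wᵀΣw=λ₁·μ_p+λ₂ = 0.383708·0.170 + -0.038364 = 0.026867 ≈ 0.0269

0.0269


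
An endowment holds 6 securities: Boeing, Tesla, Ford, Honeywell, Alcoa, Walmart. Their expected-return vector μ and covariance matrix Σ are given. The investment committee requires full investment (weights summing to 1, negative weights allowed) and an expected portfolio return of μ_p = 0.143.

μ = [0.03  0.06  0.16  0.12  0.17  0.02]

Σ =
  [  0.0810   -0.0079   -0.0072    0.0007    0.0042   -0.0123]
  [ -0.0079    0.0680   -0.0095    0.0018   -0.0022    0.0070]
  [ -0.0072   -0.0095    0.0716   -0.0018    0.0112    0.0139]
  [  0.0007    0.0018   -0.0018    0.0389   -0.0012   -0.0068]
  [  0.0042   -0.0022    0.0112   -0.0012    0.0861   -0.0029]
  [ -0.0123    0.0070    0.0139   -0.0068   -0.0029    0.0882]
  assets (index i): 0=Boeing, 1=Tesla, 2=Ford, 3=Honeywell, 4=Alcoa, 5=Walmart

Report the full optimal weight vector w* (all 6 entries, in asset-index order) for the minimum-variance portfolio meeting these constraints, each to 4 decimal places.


p=Σ⁻¹μ = [0.5950  1.2178  2.2329  3.2035  1.7363  0.1653]
q=Σ⁻¹𝟙 = [16.4192  16.9570  14.5570  27.7927  10.1603  12.4645]
a=μᵀp=1.131083  b=𝟙ᵀp=9.150801  c=𝟙ᵀq=98.350872  D=ac−b²=27.505864
λ₁=(c·0.143−b)/D = (98.350872·0.143−9.150801)/27.505864 = 0.178630
λ₂=(a−b·0.143)/D = (1.131083−9.150801·0.143)/27.505864 = -0.006452
w* = 0.178630·p + -0.006452·q:
  w_0 = 0.178630·0.5950 + -0.006452·16.4192 = 0.0003  (Boeing)
  w_1 = 0.178630·1.2178 + -0.006452·16.9570 = 0.1081  (Tesla)
  w_2 = 0.178630·2.2329 + -0.006452·14.5570 = 0.3049  (Ford)
  w_3 = 0.178630·3.2035 + -0.006452·27.7927 = 0.3929  (Honeywell)
  w_4 = 0.178630·1.7363 + -0.006452·10.1603 = 0.2446  (Alcoa)
  w_5 = 0.178630·0.1653 + -0.006452·12.4645 = -0.0509  (Walmart)
Σw_i=1.0000  μᵀw=0.1430
σ²=wᵀΣw=λ₁·μ_p+λ₂ = 0.178630·0.143 + -0.006452 = 0.019092 ≈ 0.0191

0.0003  0.1081  0.3049  0.3929  0.2446  -0.0509


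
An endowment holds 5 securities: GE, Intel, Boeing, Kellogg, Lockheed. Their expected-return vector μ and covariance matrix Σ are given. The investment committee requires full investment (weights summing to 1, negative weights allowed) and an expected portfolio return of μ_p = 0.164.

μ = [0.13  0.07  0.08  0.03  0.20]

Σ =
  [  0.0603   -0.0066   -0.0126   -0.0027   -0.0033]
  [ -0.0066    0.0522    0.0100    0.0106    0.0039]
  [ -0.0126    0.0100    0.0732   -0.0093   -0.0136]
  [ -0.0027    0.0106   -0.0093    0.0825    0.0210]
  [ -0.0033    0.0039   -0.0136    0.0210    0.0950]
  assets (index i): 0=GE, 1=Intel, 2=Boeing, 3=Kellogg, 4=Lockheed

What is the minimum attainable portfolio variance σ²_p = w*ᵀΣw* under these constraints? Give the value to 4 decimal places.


g=Σ⁻¹μ = [2.8013  1.1796  1.8541  -0.1093  2.4437]
h=Σ⁻¹𝟙 = [23.3064  15.5820  18.9093  10.1743  11.1542]
a=μᵀg=1.080529  b=𝟙ᵀg=8.169383  c=𝟙ᵀh=79.126154  D=ac−b²=18.759273
λ₁=(c·0.164−b)/D = (79.126154·0.164−8.169383)/18.759273 = 0.256263
λ₂=(a−b·0.164)/D = (1.080529−8.169383·0.164)/18.759273 = -0.013820
w* = 0.256263·g + -0.013820·h:
  w_0 = 0.256263·2.8013 + -0.013820·23.3064 = 0.3958  (GE)
  w_1 = 0.256263·1.1796 + -0.013820·15.5820 = 0.0869  (Intel)
  w_2 = 0.256263·1.8541 + -0.013820·18.9093 = 0.2138  (Boeing)
  w_3 = 0.256263·-0.1093 + -0.013820·10.1743 = -0.1686  (Kellogg)
  w_4 = 0.256263·2.4437 + -0.013820·11.1542 = 0.4721  (Lockheed)
Σw_i=1.0000  μᵀw=0.1640
σ²=wᵀΣw=λ₁·μ_p+λ₂ = 0.256263·0.164 + -0.013820 = 0.028207 ≈ 0.0282

0.0282


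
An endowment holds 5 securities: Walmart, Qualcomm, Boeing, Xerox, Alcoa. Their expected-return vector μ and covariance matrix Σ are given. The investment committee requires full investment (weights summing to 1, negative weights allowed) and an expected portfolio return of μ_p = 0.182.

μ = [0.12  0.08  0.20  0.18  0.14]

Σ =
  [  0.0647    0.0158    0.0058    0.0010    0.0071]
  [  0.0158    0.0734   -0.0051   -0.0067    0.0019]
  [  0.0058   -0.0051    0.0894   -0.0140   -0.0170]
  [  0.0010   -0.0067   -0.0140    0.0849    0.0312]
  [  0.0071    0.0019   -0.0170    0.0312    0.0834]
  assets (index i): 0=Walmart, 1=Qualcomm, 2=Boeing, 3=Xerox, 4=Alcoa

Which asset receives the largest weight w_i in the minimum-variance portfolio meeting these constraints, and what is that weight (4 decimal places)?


u=Σ⁻¹μ = [1.1284  1.2088  2.8249  2.1854  1.3133]
v=Σ⁻¹𝟙 = [9.6093  13.4153  14.9729  11.6844  9.5476]
a=μᵀu=1.374322  b=𝟙ᵀu=8.660775  c=𝟙ᵀv=59.229483  D=ac−b²=6.391362
λ₁=(c·0.182−b)/D = (59.229483·0.182−8.660775)/6.391362 = 0.331540
λ₂=(a−b·0.182)/D = (1.374322−8.660775·0.182)/6.391362 = -0.031596
w* = 0.331540·u + -0.031596·v:
  w_0 = 0.331540·1.1284 + -0.031596·9.6093 = 0.0705  (Walmart)
  w_1 = 0.331540·1.2088 + -0.031596·13.4153 = -0.0231  (Qualcomm)
  w_2 = 0.331540·2.8249 + -0.031596·14.9729 = 0.4635  (Boeing)
  w_3 = 0.331540·2.1854 + -0.031596·11.6844 = 0.3554  (Xerox)
  w_4 = 0.331540·1.3133 + -0.031596·9.5476 = 0.1337  (Alcoa)
Σw_i=1.0000  μᵀw=0.1820
σ²=wᵀΣw=λ₁·μ_p+λ₂ = 0.331540·0.182 + -0.031596 = 0.028745 ≈ 0.0287

Boeing (0.4635)


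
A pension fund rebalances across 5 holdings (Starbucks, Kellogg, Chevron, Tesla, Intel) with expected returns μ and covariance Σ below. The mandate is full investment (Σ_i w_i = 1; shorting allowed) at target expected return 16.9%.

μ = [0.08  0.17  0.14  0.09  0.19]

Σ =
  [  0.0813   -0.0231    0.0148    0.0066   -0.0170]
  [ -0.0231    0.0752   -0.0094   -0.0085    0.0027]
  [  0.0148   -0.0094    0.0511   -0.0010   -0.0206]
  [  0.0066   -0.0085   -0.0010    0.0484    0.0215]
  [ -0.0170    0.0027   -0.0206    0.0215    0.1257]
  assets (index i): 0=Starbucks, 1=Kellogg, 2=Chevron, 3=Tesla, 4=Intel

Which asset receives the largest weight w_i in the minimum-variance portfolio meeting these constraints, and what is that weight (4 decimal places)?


Chevron (0.4324)

x=Σ⁻¹μ = [1.5467  3.2894  3.7397  1.4051  2.0226]
y=Σ⁻¹𝟙 = [15.0199  22.6223  23.8730  18.5286  10.2440]
a=μᵀx=1.717254  b=𝟙ᵀx=12.003555  c=𝟙ᵀy=90.287891  D=ac−b²=10.961922
λ₁=(c·0.169−b)/D = (90.287891·0.169−12.003555)/10.961922 = 0.296946
λ₂=(a−b·0.169)/D = (1.717254−12.003555·0.169)/10.961922 = -0.028403
w* = 0.296946·x + -0.028403·y:
  w_0 = 0.296946·1.5467 + -0.028403·15.0199 = 0.0327  (Starbucks)
  w_1 = 0.296946·3.2894 + -0.028403·22.6223 = 0.3342  (Kellogg)
  w_2 = 0.296946·3.7397 + -0.028403·23.8730 = 0.4324  (Chevron)
  w_3 = 0.296946·1.4051 + -0.028403·18.5286 = -0.1090  (Tesla)
  w_4 = 0.296946·2.0226 + -0.028403·10.2440 = 0.3096  (Intel)
Σw_i=1.0000  μᵀw=0.1690
σ²=wᵀΣw=λ₁·μ_p+λ₂ = 0.296946·0.169 + -0.028403 = 0.021781 ≈ 0.0218


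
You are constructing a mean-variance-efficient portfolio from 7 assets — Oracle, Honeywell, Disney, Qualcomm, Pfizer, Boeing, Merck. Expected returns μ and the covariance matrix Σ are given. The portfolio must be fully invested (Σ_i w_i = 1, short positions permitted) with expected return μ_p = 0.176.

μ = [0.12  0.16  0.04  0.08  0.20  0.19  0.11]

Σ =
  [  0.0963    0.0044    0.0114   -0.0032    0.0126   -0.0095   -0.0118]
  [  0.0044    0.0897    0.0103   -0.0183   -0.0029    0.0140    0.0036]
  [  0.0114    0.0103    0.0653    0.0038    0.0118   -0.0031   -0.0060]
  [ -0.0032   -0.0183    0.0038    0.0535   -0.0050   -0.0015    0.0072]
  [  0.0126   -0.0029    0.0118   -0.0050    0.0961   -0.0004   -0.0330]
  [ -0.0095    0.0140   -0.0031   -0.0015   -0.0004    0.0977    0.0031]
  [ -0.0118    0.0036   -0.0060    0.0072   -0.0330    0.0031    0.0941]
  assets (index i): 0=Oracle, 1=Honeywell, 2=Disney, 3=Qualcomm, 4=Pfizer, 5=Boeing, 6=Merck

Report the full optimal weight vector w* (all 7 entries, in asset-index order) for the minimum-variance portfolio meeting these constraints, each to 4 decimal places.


p=Σ⁻¹μ = [1.3191  1.9608  -0.3035  2.3110  2.8165  1.7662  1.9927]
q=Σ⁻¹𝟙 = [10.3348  12.5118  9.4229  22.5246  14.6872  9.6716  15.1537]
a=μᵀp=1.762846  b=𝟙ᵀp=11.862895  c=𝟙ᵀq=94.306567  D=ac−b²=25.519648
λ₁=(c·0.176−b)/D = (94.306567·0.176−11.862895)/25.519648 = 0.185546
λ₂=(a−b·0.176)/D = (1.762846−11.862895·0.176)/25.519648 = -0.012736
w* = 0.185546·p + -0.012736·q:
  w_0 = 0.185546·1.3191 + -0.012736·10.3348 = 0.1131  (Oracle)
  w_1 = 0.185546·1.9608 + -0.012736·12.5118 = 0.2045  (Honeywell)
  w_2 = 0.185546·-0.3035 + -0.012736·9.4229 = -0.1763  (Disney)
  w_3 = 0.185546·2.3110 + -0.012736·22.5246 = 0.1419  (Qualcomm)
  w_4 = 0.185546·2.8165 + -0.012736·14.6872 = 0.3355  (Pfizer)
  w_5 = 0.185546·1.7662 + -0.012736·9.6716 = 0.2045  (Boeing)
  w_6 = 0.185546·1.9927 + -0.012736·15.1537 = 0.1767  (Merck)
Σw_i=1.0000  μᵀw=0.1760
σ²=wᵀΣw=λ₁·μ_p+λ₂ = 0.185546·0.176 + -0.012736 = 0.019920 ≈ 0.0199

0.1131  0.2045  -0.1763  0.1419  0.3355  0.2045  0.1767
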